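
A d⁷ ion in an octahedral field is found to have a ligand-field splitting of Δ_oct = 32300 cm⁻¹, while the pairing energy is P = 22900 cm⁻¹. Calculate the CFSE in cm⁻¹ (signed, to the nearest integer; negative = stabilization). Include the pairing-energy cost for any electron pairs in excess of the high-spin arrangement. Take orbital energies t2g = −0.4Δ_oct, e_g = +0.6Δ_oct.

Here Δ_oct > P (32300 > 22900), so the low-spin state is favoured.
That gives t2g^6 e_g^1.
Orbital CFSE = -1.8Δ_oct = -1.8 × 32300 = -58140 cm⁻¹.
Excess pairs vs high-spin: 3 − 2 = 1; pairing cost = +22900 cm⁻¹.
Net CFSE = -58140 + 22900 = -35240 cm⁻¹.

-35240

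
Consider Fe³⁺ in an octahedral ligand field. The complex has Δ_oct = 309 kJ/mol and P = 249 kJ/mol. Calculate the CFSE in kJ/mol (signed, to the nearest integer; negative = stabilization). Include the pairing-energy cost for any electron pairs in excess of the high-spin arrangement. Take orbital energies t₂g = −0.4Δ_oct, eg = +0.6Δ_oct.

Group 8 minus oxidation state +3 gives a d⁵ configuration for Fe³⁺.
Here Δ_oct > P (309 > 249), so the low-spin state is favoured.
Configuration: t₂g⁵ eg⁰.
Orbital CFSE = -2.0Δ_oct = -2.0 × 309 = -618 kJ/mol.
Excess pairs vs high-spin: 2 − 0 = 2; pairing cost = +498 kJ/mol.
Net CFSE = -618 + 498 = -120 kJ/mol.

-120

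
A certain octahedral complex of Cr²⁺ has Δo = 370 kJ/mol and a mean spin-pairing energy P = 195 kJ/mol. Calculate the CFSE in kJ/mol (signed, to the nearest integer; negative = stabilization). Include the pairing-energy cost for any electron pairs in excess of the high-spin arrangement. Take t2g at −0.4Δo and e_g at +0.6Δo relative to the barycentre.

Group 6 minus oxidation state +2 gives a d⁴ configuration for Cr²⁺.
Here Δo > P (370 > 195), so the low-spin state is favoured.
Configuration: t2g^4 e_g^0.
Orbital CFSE = -1.6Δo = -1.6 × 370 = -592 kJ/mol.
Excess pairs vs high-spin: 1 − 0 = 1; pairing cost = +195 kJ/mol.
Net CFSE = -592 + 195 = -397 kJ/mol.

-397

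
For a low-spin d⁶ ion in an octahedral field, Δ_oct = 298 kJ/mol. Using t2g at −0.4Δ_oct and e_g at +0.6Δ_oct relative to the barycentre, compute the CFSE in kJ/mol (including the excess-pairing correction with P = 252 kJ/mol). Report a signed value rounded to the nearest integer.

Electron filling gives t2g^6 e_g^0.
Orbital CFSE = 6(-0.4) + 0(0.6) = -2.4Δ_oct = -2.4 × 298 = -715 kJ/mol.
Pairing penalty: 3 pairs vs 1 in the high-spin reference → 2 extra × P = 504 kJ/mol.
Net CFSE = -715 + 504 = -211 kJ/mol.

-211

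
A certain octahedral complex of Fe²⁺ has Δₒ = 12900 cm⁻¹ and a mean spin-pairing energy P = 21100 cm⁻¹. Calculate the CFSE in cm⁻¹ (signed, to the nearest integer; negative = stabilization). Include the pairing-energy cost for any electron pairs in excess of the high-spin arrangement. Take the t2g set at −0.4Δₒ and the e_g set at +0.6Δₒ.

Fe sits in group 8; removing 2 electrons leaves Fe²⁺ with 8 − 2 = 6 d electrons.
Since Δₒ = 12900 cm⁻¹ < P = 21100 cm⁻¹, the complex adopts the high-spin configuration.
Filling d⁶ accordingly: t2g^4 e_g^2.
Orbital CFSE = -0.4Δₒ = -0.4 × 12900 = -5160 cm⁻¹.
High-spin has no excess pairs, so no pairing correction applies.

-5160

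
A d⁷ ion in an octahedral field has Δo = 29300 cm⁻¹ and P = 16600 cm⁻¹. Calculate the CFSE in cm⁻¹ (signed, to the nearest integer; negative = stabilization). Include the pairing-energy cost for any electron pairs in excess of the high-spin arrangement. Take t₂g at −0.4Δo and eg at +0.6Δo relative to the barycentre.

-36140

Since Δo = 29300 cm⁻¹ > P = 16600 cm⁻¹, the complex adopts the low-spin configuration.
Configuration: t₂g⁶ eg¹.
Orbital CFSE = -1.8Δo = -1.8 × 29300 = -52740 cm⁻¹.
Excess pairs vs high-spin: 3 − 2 = 1; pairing cost = +16600 cm⁻¹.
Net CFSE = -52740 + 16600 = -36140 cm⁻¹.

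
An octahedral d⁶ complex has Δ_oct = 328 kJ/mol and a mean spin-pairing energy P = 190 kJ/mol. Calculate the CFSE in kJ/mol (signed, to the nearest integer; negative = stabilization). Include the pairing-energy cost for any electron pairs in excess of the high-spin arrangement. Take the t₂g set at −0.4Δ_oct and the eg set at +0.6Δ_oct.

Since Δ_oct = 328 kJ/mol > P = 190 kJ/mol, the complex adopts the low-spin configuration.
Configuration: t₂g⁶ eg⁰.
Orbital CFSE = -2.4Δ_oct = -2.4 × 328 = -787 kJ/mol.
Excess pairs vs high-spin: 3 − 1 = 2; pairing cost = +380 kJ/mol.
Net CFSE = -787 + 380 = -407 kJ/mol.

-407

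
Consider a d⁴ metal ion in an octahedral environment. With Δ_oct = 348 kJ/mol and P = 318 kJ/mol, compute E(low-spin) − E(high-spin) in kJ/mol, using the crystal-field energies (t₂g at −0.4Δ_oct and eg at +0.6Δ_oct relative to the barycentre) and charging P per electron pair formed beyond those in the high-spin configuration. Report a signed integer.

-30

High-spin d⁴ fills as t₂g³ eg¹ with CFSE 3(−0.4) + 1(+0.6) = -0.6Δ_oct = -209 kJ/mol.
Low-spin t₂g⁴ eg⁰ gives -1.6Δ_oct = -557 kJ/mol, but forming 1 extra pair costs 1P = 318 kJ/mol, so E(LS) = -557 + 318 = -239 kJ/mol.
The difference is -239 − (-209) = -30 kJ/mol, so low-spin lies lower.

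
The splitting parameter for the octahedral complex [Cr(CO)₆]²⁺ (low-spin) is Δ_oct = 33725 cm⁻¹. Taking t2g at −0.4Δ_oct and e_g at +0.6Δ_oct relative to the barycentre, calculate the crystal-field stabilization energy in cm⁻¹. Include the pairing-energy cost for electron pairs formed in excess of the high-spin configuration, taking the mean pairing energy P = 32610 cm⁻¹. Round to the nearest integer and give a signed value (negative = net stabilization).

-21350

CO is neutral, so the +2 overall charge sits on Cr: oxidation state +2.
Cr is in group 6, so Cr²⁺ is d⁴ (6 − 2 = 4).
Electron filling gives t2g^4 e_g^0.
The orbital stabilization is -1.6Δ_oct = -1.6 × 33725 = -53960 cm⁻¹.
High-spin d⁴ would be t2g^3 e_g^1 with 0 pairs; low-spin has 1, so 1 excess pair costs +1P = +32610 cm⁻¹.
Combining: -53960 + 32610 = -21350 cm⁻¹.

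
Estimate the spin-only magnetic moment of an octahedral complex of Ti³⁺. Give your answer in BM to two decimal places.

Ti is in group 4, so Ti³⁺ is d¹ (4 − 3 = 1).
For octahedral d¹ the high- and low-spin configurations coincide.
Configuration: t₂g¹ eg⁰ → 1 unpaired electron.
μ(spin-only) = √[1(1+2)] = √3 ≈ 1.73 BM.

1.73 BM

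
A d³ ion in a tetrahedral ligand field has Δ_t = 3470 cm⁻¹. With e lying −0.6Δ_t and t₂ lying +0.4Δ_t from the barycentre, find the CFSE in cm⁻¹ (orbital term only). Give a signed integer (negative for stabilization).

With tetrahedral geometry the complex is necessarily high-spin.
Configuration: e² t₂¹.
The orbital stabilization is -0.8Δ_t = -0.8 × 3470 = -2776 cm⁻¹.

-2776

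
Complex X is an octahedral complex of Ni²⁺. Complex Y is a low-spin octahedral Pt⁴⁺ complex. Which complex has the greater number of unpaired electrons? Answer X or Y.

X

X: Group 10 minus oxidation state +2 gives a d⁸ configuration for Ni²⁺; t₂g⁶ eg² → 2 unpaired.
Y: Pt is in group 10, so Pt⁴⁺ is d⁶ (10 − 4 = 6); t2g^6 e_g^0 → 0 unpaired.
So X has more unpaired electrons.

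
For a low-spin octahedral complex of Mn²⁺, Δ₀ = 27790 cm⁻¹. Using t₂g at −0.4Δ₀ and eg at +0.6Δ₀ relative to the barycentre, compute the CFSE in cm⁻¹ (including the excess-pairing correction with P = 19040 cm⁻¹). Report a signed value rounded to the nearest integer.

-17500

Mn sits in group 7; removing 2 electrons leaves Mn²⁺ with 7 − 2 = 5 d electrons.
Configuration: t₂g⁵ eg⁰.
Orbital CFSE = 5(-0.4) + 0(0.6) = -2.0Δ₀ = -2.0 × 27790 = -55580 cm⁻¹.
High-spin d⁵ would be t₂g³ eg² with 0 pairs; low-spin has 2, so 2 excess pairs cost +2P = +38080 cm⁻¹.
Combining: -55580 + 38080 = -17500 cm⁻¹.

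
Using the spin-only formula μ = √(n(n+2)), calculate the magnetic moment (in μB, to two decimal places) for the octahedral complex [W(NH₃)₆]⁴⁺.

2.83 μB

NH₃ is neutral, so the +4 overall charge sits on W: oxidation state +4.
W is in group 6, so W⁴⁺ is d² (6 − 4 = 2).
For octahedral d² the high- and low-spin configurations coincide.
Configuration: t2g^2 e_g^0 → 2 unpaired electrons.
μ(spin-only) = √[2(2+2)] = √8 ≈ 2.83 μB.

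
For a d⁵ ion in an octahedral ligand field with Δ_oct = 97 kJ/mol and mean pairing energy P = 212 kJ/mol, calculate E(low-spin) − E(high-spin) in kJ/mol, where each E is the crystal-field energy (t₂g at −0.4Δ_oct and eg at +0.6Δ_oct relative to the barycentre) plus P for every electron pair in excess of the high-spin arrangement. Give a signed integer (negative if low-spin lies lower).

High-spin: t₂g³ eg², CFSE = 0.0Δ_oct = 0 kJ/mol.
For low-spin the configuration is t₂g⁵ eg⁰: orbital energy -2.0 × 97 = -194 kJ/mol, and 2 additional pairs relative to high-spin add 424 kJ/mol, giving 230 kJ/mol.
Thus E(LS) − E(HS) = 230 kJ/mol.

230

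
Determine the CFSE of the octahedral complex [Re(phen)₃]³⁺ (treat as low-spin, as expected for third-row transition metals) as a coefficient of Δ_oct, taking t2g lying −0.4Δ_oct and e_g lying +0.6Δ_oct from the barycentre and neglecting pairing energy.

phen is neutral, so the +3 overall charge sits on Re: oxidation state +3.
Group 7 minus oxidation state +3 gives a d⁴ configuration for Re³⁺.
Configuration: t2g^4 e_g^0.
CFSE = 4(-0.4Δ_oct) + 0(0.6Δ_oct) = -1.6Δ_oct + 0.0Δ_oct = -1.6Δ_oct.

-1.6 Δ_oct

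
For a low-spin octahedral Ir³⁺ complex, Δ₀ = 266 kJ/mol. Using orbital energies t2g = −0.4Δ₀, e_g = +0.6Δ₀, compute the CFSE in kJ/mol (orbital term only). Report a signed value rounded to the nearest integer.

Ir³⁺: group 9, so d-count = 9 − 3 = 6.
The d⁶ electrons fill as t2g^6 e_g^0.
Orbital CFSE = 6(-0.4) + 0(0.6) = -2.4Δ₀ = -2.4 × 266 = -638 kJ/mol.

-638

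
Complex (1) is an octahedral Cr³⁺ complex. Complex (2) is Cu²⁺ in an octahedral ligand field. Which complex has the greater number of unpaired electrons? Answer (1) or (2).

(1)

(1): Group 6 minus oxidation state +3 gives a d³ configuration for Cr³⁺; t2g^3 e_g^0 → 3 unpaired.
(2): Cu²⁺: group 11, so d-count = 11 − 2 = 9; t2g^6 e_g^3 → 1 unpaired.
So (1) has more unpaired electrons.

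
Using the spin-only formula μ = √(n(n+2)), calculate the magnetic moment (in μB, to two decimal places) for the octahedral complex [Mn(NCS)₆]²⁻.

3.87 μB

Each NCS⁻ contributes -1; 6 × (-1) = -6. With overall charge -2, Mn is in the +4 oxidation state.
Mn is in group 7, so Mn⁴⁺ is d³ (7 − 4 = 3).
Configuration: t₂g³ eg⁰ → 3 unpaired electrons.
μ(spin-only) = √[3(3+2)] = √15 ≈ 3.87 μB.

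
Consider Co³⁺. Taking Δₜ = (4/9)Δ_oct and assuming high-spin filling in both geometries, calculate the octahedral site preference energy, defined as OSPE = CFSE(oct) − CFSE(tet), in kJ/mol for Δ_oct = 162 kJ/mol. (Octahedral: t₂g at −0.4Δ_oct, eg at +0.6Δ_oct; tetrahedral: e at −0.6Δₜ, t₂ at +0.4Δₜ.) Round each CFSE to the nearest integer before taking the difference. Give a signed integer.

Co is in group 9, so Co³⁺ is d⁶ (9 − 3 = 6).
Octahedral (high-spin): t2g^4 e_g^2, CFSE = 4(−0.4) + 2(+0.6) = -0.4Δ_oct = -0.4 × 162 = -65 kJ/mol.
Tetrahedral: e^3 t2^3, CFSE = 3(−0.6) + 3(+0.4) = -0.6Δₜ = -0.6 × (4/9) × 162 = -43 kJ/mol.
OSPE = -65 − (-43) = -22 kJ/mol.

-22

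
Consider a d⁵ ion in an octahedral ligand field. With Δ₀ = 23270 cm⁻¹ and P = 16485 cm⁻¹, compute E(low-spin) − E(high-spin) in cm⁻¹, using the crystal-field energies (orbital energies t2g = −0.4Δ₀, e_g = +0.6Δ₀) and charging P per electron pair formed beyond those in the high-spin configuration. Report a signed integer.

-13570

High-spin: t2g^3 e_g^2, CFSE = 0.0Δ₀ = 0 cm⁻¹.
For low-spin the configuration is t2g^5 e_g^0: orbital energy -2.0 × 23270 = -46540 cm⁻¹, and 2 additional pairs relative to high-spin add 32970 cm⁻¹, giving -13570 cm⁻¹.
E(LS) − E(HS) = -13570 − (0) = -13570 cm⁻¹.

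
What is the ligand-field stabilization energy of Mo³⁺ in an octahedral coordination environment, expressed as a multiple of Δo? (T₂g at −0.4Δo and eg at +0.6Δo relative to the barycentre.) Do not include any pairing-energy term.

Mo is in group 6, so Mo³⁺ is d³ (6 − 3 = 3).
For octahedral d³ the high- and low-spin configurations coincide.
Configuration: t₂g³ eg⁰.
CFSE = 3(-0.4Δo) + 0(0.6Δo) = -1.2Δo + 0.0Δo = -1.2Δo.

-1.2 Δo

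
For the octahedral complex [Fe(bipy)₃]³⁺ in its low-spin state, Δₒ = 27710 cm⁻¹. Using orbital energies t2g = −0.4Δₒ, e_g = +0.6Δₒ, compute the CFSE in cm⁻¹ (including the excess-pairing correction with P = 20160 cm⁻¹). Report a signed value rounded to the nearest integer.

-15100

bipy is neutral, so the +3 overall charge sits on Fe: oxidation state +3.
Group 8 minus oxidation state +3 gives a d⁵ configuration for Fe³⁺.
The d⁵ electrons fill as t2g^5 e_g^0.
Orbital CFSE = 5(-0.4) + 0(0.6) = -2.0Δₒ = -2.0 × 27710 = -55420 cm⁻¹.
High-spin d⁵ would be t2g^3 e_g^2 with 0 pairs; low-spin has 2, so 2 excess pairs cost +2P = +40320 cm⁻¹.
Combining: -55420 + 40320 = -15100 cm⁻¹.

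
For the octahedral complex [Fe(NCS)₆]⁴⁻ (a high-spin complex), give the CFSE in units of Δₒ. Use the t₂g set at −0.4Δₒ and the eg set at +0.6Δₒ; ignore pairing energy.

Each NCS⁻ contributes -1; 6 × (-1) = -6. With overall charge -4, Fe is in the +2 oxidation state.
Fe²⁺: group 8, so d-count = 8 − 2 = 6.
Configuration: t₂g⁴ eg².
CFSE = 4(-0.4Δₒ) + 2(0.6Δₒ) = -1.6Δₒ + 1.2Δₒ = -0.4Δₒ.

-0.4 Δₒ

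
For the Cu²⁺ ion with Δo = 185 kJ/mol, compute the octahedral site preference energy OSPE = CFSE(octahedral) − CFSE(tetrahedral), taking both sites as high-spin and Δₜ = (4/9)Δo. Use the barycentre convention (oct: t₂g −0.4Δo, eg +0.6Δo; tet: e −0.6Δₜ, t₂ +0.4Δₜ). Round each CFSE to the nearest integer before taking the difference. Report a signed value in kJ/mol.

Group 11 minus oxidation state +2 gives a d⁹ configuration for Cu²⁺.
Octahedral high-spin t₂g⁶ eg³: CFSE = -0.6 × 185 = -111 kJ/mol.
In a tetrahedral site the filling is e⁴ t₂⁵: CFSE(tet) = -0.4Δₜ = -0.4 × (4/9)(185) = -33 kJ/mol.
OSPE = -111 − (-33) = -78 kJ/mol.

-78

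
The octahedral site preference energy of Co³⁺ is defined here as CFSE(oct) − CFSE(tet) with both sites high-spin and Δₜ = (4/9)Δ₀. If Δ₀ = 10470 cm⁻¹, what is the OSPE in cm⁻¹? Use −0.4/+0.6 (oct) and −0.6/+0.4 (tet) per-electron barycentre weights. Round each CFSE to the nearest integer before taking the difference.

Group 9 minus oxidation state +3 gives a d⁶ configuration for Co³⁺.
Octahedral (high-spin): t2g^4 e_g^2, CFSE = 4(−0.4) + 2(+0.6) = -0.4Δ₀ = -0.4 × 10470 = -4188 cm⁻¹.
Tetrahedral e^3 t2^3 gives -0.6Δₜ = -0.6 × (4/9) × 10470 = -2792 cm⁻¹.
OSPE = CFSE(oct) − CFSE(tet) = -4188 − (-2792) = -1396 cm⁻¹.

-1396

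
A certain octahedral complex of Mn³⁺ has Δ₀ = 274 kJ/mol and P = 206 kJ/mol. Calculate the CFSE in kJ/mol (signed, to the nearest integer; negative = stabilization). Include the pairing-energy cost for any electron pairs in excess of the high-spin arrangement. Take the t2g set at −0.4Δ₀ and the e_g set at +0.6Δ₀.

-232

Mn sits in group 7; removing 3 electrons leaves Mn³⁺ with 7 − 3 = 4 d electrons.
Here Δ₀ > P (274 > 206), so the low-spin state is favoured.
Filling d⁴ accordingly: t2g^4 e_g^0.
Orbital CFSE = -1.6Δ₀ = -1.6 × 274 = -438 kJ/mol.
Excess pairs vs high-spin: 1 − 0 = 1; pairing cost = +206 kJ/mol.
Net CFSE = -438 + 206 = -232 kJ/mol.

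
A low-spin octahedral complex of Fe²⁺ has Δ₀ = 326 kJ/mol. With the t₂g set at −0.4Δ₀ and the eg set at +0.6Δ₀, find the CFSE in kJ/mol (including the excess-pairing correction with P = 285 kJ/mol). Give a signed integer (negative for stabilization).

Fe²⁺: group 8, so d-count = 8 − 2 = 6.
Configuration: t₂g⁶ eg⁰.
Orbital CFSE = 6(-0.4) + 0(0.6) = -2.4Δ₀ = -2.4 × 326 = -782 kJ/mol.
Relative to high-spin t₂g⁴ eg² (1 paired), the low-spin configuration has 2 additional pairs, contributing +2 × 285 = +570 kJ/mol.
Net CFSE = -782 + 570 = -212 kJ/mol.

-212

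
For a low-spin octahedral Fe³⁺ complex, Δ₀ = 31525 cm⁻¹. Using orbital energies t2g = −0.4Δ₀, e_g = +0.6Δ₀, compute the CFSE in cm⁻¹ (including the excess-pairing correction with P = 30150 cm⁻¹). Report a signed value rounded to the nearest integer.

Fe sits in group 8; removing 3 electrons leaves Fe³⁺ with 8 − 3 = 5 d electrons.
Configuration: t2g^5 e_g^0.
CFSE(orbital) = 5×(-0.4Δ₀) + 0×(0.6Δ₀) = -2.0Δ₀; with Δ₀ = 31525 cm⁻¹ that is -63050 cm⁻¹.
High-spin d⁵ would be t2g^3 e_g^2 with 0 pairs; low-spin has 2, so 2 excess pairs cost +2P = +60300 cm⁻¹.
Net CFSE = -63050 + 60300 = -2750 cm⁻¹.

-2750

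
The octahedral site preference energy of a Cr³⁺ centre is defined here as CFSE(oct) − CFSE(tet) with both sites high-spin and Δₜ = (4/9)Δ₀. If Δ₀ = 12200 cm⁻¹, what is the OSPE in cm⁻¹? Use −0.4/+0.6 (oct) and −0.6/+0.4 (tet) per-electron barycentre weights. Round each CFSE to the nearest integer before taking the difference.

-10302

Group 6 minus oxidation state +3 gives a d³ configuration for Cr³⁺.
Octahedral (high-spin): t2g^3 e_g^0, CFSE = 3(−0.4) + 0(+0.6) = -1.2Δ₀ = -1.2 × 12200 = -14640 cm⁻¹.
In a tetrahedral site the filling is e^2 t2^1: CFSE(tet) = -0.8Δₜ = -0.8 × (4/9)(12200) = -4338 cm⁻¹.
OSPE = CFSE(oct) − CFSE(tet) = -14640 − (-4338) = -10302 cm⁻¹.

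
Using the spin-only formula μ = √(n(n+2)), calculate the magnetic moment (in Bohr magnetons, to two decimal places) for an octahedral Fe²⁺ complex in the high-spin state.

Fe²⁺: group 8, so d-count = 8 − 2 = 6.
Configuration: t₂g⁴ eg² → 4 unpaired electrons.
μ(spin-only) = √[4(4+2)] = √24 ≈ 4.90 Bohr magnetons.

4.90 Bohr magnetons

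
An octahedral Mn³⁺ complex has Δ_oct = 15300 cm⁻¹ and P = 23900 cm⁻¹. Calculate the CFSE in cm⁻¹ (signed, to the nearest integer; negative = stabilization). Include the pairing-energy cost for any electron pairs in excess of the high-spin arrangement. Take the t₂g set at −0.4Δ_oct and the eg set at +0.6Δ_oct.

Mn³⁺: group 7, so d-count = 7 − 3 = 4.
Δ_oct < P, so pairing is avoided: the ground state is high-spin.
Filling d⁴ accordingly: t₂g³ eg¹.
Orbital CFSE = -0.6Δ_oct = -0.6 × 15300 = -9180 cm⁻¹.
High-spin has no excess pairs, so no pairing correction applies.

-9180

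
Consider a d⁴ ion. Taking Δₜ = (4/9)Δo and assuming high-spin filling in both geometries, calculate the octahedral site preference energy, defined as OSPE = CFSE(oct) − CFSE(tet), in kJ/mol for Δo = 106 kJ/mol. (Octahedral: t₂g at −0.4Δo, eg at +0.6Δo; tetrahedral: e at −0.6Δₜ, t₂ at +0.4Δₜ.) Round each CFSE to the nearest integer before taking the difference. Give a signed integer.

-45

In an octahedral site d⁴ (HS) is t₂g³ eg¹, giving CFSE(oct) = -0.6Δo = -64 kJ/mol.
Tetrahedral e² t₂² gives -0.4Δₜ = -0.4 × (4/9) × 106 = -19 kJ/mol.
OSPE = -64 − (-19) = -45 kJ/mol.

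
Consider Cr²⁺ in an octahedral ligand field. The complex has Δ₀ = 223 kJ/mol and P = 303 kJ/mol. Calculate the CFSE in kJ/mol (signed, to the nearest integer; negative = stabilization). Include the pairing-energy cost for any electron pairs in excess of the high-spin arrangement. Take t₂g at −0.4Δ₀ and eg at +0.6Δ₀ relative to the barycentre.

-134

Cr is in group 6, so Cr²⁺ is d⁴ (6 − 2 = 4).
Since Δ₀ = 223 kJ/mol < P = 303 kJ/mol, the complex adopts the high-spin configuration.
Filling d⁴ accordingly: t₂g³ eg¹.
Orbital CFSE = -0.6Δ₀ = -0.6 × 223 = -134 kJ/mol.
High-spin has no excess pairs, so no pairing correction applies.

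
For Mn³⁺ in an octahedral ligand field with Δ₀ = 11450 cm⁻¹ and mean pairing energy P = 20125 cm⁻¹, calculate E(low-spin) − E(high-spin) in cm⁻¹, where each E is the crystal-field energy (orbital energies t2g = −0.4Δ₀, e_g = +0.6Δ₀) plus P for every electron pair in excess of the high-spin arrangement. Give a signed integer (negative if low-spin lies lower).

8675

Mn³⁺: group 7, so d-count = 7 − 3 = 4.
In the high-spin limit (t2g^3 e_g^1) the orbital term is -0.6Δ₀ = -6870 cm⁻¹, with no excess pairing.
Low-spin t2g^4 e_g^0 gives -1.6Δ₀ = -18320 cm⁻¹, but forming 1 extra pair costs 1P = 20125 cm⁻¹, so E(LS) = -18320 + 20125 = 1805 cm⁻¹.
The difference is 1805 − (-6870) = 8675 cm⁻¹, so high-spin lies lower.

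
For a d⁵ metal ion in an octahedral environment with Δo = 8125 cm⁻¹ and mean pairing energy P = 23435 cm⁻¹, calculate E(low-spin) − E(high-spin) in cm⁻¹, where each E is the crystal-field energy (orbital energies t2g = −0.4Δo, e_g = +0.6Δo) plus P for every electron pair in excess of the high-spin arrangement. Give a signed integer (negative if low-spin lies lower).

30620

High-spin: t2g^3 e_g^2, CFSE = 0.0Δo = 0 cm⁻¹.
Low-spin t2g^5 e_g^0 gives -2.0Δo = -16250 cm⁻¹, but forming 2 extra pairs costs 2P = 46870 cm⁻¹, so E(LS) = -16250 + 46870 = 30620 cm⁻¹.
E(LS) − E(HS) = 30620 − (0) = 30620 cm⁻¹.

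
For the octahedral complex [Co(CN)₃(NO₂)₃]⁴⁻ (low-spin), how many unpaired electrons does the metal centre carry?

Ligand charges: 3×(-1) from CN⁻ and 3×(-1) from NO₂⁻ sum to -6; with overall charge -4, Co is +2.
Co²⁺: group 9, so d-count = 9 − 2 = 7.
Configuration: t2g^6 e_g^1, giving 1 unpaired electron.

1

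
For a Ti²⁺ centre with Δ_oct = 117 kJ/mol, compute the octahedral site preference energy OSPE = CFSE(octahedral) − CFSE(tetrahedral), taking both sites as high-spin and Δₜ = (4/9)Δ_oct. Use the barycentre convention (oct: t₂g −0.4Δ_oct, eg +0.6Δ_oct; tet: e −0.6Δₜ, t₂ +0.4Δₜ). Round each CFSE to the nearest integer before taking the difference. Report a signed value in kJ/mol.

-32

Ti²⁺: group 4, so d-count = 4 − 2 = 2.
In an octahedral site d² (HS) is t₂g² eg⁰, giving CFSE(oct) = -0.8Δ_oct = -94 kJ/mol.
Tetrahedral: e² t₂⁰, CFSE = 2(−0.6) + 0(+0.4) = -1.2Δₜ = -1.2 × (4/9) × 117 = -62 kJ/mol.
Subtracting, OSPE = -94 − (-62) = -32 kJ/mol.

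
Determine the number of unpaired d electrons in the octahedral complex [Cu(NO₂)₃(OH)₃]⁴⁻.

Ligand charges: 3×(-1) from NO₂⁻ and 3×(-1) from OH⁻ sum to -6; with overall charge -4, Cu is +2.
Group 11 minus oxidation state +2 gives a d⁹ configuration for Cu²⁺.
Configuration: t2g^6 e_g^3, giving 1 unpaired electron.

1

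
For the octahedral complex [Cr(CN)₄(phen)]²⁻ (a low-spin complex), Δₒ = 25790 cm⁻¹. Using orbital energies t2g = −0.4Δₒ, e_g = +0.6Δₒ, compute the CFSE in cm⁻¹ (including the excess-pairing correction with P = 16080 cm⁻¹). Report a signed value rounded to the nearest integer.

-25184

Ligand charges: 4×(-1) from CN⁻ and 1×(+0) from phen sum to -4; with overall charge -2, Cr is +2.
Cr²⁺: group 6, so d-count = 6 − 2 = 4.
Configuration: t2g^4 e_g^0.
CFSE(orbital) = 4×(-0.4Δₒ) + 0×(0.6Δₒ) = -1.6Δₒ; with Δₒ = 25790 cm⁻¹ that is -41264 cm⁻¹.
Relative to high-spin t2g^3 e_g^1 (0 paired), the low-spin configuration has 1 additional pair, contributing +1 × 16080 = +16080 cm⁻¹.
Overall CFSE = -41264 + 16080 = -25184 cm⁻¹.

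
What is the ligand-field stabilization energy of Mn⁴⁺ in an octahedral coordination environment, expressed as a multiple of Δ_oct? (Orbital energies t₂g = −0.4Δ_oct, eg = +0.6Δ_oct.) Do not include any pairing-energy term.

Group 7 minus oxidation state +4 gives a d³ configuration for Mn⁴⁺.
For octahedral d³ the high- and low-spin configurations coincide.
Configuration: t₂g³ eg⁰.
CFSE = 3(-0.4Δ_oct) + 0(0.6Δ_oct) = -1.2Δ_oct + 0.0Δ_oct = -1.2Δ_oct.

-1.2 Δ_oct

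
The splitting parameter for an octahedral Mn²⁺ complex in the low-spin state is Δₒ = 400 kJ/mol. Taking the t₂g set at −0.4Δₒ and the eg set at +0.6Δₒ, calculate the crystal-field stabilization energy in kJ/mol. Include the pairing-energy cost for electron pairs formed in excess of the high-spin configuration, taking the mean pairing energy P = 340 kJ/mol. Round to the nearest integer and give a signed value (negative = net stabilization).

-120

Mn sits in group 7; removing 2 electrons leaves Mn²⁺ with 7 − 2 = 5 d electrons.
Electron filling gives t₂g⁵ eg⁰.
CFSE(orbital) = 5×(-0.4Δₒ) + 0×(0.6Δₒ) = -2.0Δₒ; with Δₒ = 400 kJ/mol that is -800 kJ/mol.
High-spin d⁵ would be t₂g³ eg² with 0 pairs; low-spin has 2, so 2 excess pairs cost +2P = +680 kJ/mol.
Combining: -800 + 680 = -120 kJ/mol.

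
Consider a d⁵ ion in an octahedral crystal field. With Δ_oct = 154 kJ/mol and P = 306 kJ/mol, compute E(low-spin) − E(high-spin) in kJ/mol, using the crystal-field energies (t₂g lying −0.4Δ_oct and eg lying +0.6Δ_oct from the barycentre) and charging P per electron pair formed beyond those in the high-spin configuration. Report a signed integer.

In the high-spin limit (t₂g³ eg²) the orbital term is 0.0Δ_oct = 0 kJ/mol, with no excess pairing.
Low-spin t₂g⁵ eg⁰ gives -2.0Δ_oct = -308 kJ/mol, but forming 2 extra pairs costs 2P = 612 kJ/mol, so E(LS) = -308 + 612 = 304 kJ/mol.
E(LS) − E(HS) = 304 − (0) = 304 kJ/mol.

304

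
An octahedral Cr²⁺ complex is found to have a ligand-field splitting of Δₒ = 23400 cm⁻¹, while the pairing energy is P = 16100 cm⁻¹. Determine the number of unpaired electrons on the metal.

2

Group 6 minus oxidation state +2 gives a d⁴ configuration for Cr²⁺.
Here Δₒ > P (23400 > 16100), so the low-spin state is favoured.
Filling d⁴ accordingly: t2g^4 e_g^0.
Unpaired electrons: 2.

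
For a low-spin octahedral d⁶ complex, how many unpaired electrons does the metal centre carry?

0

Configuration: t₂g⁶ eg⁰, giving 0 unpaired electrons.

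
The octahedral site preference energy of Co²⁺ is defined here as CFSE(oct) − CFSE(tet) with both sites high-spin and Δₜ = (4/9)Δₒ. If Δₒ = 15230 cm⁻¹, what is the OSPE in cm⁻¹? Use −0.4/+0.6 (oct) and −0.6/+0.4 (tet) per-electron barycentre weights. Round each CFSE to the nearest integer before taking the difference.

-4061

Group 9 minus oxidation state +2 gives a d⁷ configuration for Co²⁺.
Octahedral high-spin t2g^5 e_g^2: CFSE = -0.8 × 15230 = -12184 cm⁻¹.
Tetrahedral e^4 t2^3 gives -1.2Δₜ = -1.2 × (4/9) × 15230 = -8123 cm⁻¹.
OSPE = -12184 − (-8123) = -4061 cm⁻¹.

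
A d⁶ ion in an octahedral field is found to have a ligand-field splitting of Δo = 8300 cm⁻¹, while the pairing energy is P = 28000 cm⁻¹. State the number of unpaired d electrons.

Here Δo < P (8300 < 28000), so the high-spin state is favoured.
That gives t2g^4 e_g^2.
Unpaired electrons: 4.

4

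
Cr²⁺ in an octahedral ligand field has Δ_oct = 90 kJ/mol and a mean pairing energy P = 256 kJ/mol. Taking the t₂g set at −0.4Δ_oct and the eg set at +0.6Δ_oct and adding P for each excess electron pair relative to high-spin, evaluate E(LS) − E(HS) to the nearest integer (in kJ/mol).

Cr²⁺: group 6, so d-count = 6 − 2 = 4.
In the high-spin limit (t₂g³ eg¹) the orbital term is -0.6Δ_oct = -54 kJ/mol, with no excess pairing.
For low-spin the configuration is t₂g⁴ eg⁰: orbital energy -1.6 × 90 = -144 kJ/mol, and 1 additional pair relative to high-spin adds 256 kJ/mol, giving 112 kJ/mol.
E(LS) − E(HS) = 112 − (-54) = 166 kJ/mol.

166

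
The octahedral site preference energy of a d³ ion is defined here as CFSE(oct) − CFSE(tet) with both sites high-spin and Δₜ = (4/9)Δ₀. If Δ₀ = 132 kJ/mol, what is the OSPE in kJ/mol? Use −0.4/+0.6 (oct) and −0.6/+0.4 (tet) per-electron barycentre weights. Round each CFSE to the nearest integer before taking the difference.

-111

In an octahedral site d³ (HS) is t2g^3 e_g^0, giving CFSE(oct) = -1.2Δ₀ = -158 kJ/mol.
Tetrahedral e^2 t2^1 gives -0.8Δₜ = -0.8 × (4/9) × 132 = -47 kJ/mol.
Subtracting, OSPE = -158 − (-47) = -111 kJ/mol.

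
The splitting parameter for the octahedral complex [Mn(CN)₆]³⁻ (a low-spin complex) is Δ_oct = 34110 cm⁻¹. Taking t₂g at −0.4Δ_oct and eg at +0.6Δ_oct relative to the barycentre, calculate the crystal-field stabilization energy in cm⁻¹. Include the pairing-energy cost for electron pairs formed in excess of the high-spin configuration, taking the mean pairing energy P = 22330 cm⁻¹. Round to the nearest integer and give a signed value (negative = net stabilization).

Each CN⁻ contributes -1; 6 × (-1) = -6. With overall charge -3, Mn is in the +3 oxidation state.
Mn sits in group 7; removing 3 electrons leaves Mn³⁺ with 7 − 3 = 4 d electrons.
Configuration: t₂g⁴ eg⁰.
Orbital CFSE = 4(-0.4) + 0(0.6) = -1.6Δ_oct = -1.6 × 34110 = -54576 cm⁻¹.
Relative to high-spin t₂g³ eg¹ (0 paired), the low-spin configuration has 1 additional pair, contributing +1 × 22330 = +22330 cm⁻¹.
Overall CFSE = -54576 + 22330 = -32246 cm⁻¹.

-32246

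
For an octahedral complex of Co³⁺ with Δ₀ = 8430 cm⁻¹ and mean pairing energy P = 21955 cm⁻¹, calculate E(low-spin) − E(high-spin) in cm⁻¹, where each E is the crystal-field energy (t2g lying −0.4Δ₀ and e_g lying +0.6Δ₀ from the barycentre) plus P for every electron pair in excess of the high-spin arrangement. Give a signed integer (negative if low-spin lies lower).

Group 9 minus oxidation state +3 gives a d⁶ configuration for Co³⁺.
In the high-spin limit (t2g^4 e_g^2) the orbital term is -0.4Δ₀ = -3372 cm⁻¹, with no excess pairing.
Low-spin t2g^6 e_g^0 gives -2.4Δ₀ = -20232 cm⁻¹, but forming 2 extra pairs costs 2P = 43910 cm⁻¹, so E(LS) = -20232 + 43910 = 23678 cm⁻¹.
The difference is 23678 − (-3372) = 27050 cm⁻¹, so high-spin lies lower.

27050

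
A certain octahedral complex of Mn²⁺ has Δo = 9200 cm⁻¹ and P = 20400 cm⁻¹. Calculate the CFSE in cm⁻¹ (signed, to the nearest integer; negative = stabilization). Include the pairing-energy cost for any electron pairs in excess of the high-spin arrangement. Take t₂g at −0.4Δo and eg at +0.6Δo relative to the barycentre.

Mn sits in group 7; removing 2 electrons leaves Mn²⁺ with 7 − 2 = 5 d electrons.
Since Δo = 9200 cm⁻¹ < P = 20400 cm⁻¹, the complex adopts the high-spin configuration.
That gives t₂g³ eg².
Orbital CFSE = 0.0Δo = 0.0 × 9200 = 0 cm⁻¹.
High-spin has no excess pairs, so no pairing correction applies.

0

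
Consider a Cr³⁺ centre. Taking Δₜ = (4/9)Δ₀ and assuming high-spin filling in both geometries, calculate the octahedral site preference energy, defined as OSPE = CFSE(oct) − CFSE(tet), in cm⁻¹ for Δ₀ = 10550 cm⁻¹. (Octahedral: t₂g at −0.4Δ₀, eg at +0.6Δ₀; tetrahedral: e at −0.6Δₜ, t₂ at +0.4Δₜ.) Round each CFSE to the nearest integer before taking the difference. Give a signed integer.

-8909

Group 6 minus oxidation state +3 gives a d³ configuration for Cr³⁺.
Octahedral (high-spin): t₂g³ eg⁰, CFSE = 3(−0.4) + 0(+0.6) = -1.2Δ₀ = -1.2 × 10550 = -12660 cm⁻¹.
Tetrahedral e² t₂¹ gives -0.8Δₜ = -0.8 × (4/9) × 10550 = -3751 cm⁻¹.
Subtracting, OSPE = -12660 − (-3751) = -8909 cm⁻¹.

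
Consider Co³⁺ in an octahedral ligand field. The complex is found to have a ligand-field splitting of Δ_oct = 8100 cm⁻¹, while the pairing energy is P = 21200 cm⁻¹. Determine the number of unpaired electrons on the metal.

Co sits in group 9; removing 3 electrons leaves Co³⁺ with 9 − 3 = 6 d electrons.
Δ_oct < P, so pairing is avoided: the ground state is high-spin.
That gives t₂g⁴ eg².
Unpaired electrons: 4.

4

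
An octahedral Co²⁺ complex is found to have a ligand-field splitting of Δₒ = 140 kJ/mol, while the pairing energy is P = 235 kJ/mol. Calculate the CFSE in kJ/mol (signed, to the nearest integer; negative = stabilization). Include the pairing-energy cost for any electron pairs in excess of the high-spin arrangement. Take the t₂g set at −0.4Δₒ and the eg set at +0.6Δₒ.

-112

Co²⁺: group 9, so d-count = 9 − 2 = 7.
Δₒ < P, so pairing is avoided: the ground state is high-spin.
Filling d⁷ accordingly: t₂g⁵ eg².
Orbital CFSE = -0.8Δₒ = -0.8 × 140 = -112 kJ/mol.
High-spin has no excess pairs, so no pairing correction applies.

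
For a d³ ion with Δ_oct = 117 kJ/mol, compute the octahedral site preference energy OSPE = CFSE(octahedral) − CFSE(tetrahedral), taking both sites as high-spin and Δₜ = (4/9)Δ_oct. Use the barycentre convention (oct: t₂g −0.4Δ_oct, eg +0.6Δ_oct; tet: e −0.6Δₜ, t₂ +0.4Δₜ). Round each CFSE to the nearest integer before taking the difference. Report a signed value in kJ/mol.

In an octahedral site d³ (HS) is t2g^3 e_g^0, giving CFSE(oct) = -1.2Δ_oct = -140 kJ/mol.
Tetrahedral: e^2 t2^1, CFSE = 2(−0.6) + 1(+0.4) = -0.8Δₜ = -0.8 × (4/9) × 117 = -42 kJ/mol.
Subtracting, OSPE = -140 − (-42) = -98 kJ/mol.

-98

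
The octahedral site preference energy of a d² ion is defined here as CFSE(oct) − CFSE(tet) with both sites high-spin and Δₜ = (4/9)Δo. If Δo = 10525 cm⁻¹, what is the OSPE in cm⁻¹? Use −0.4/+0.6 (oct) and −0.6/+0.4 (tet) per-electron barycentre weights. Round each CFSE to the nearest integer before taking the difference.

Octahedral high-spin t₂g² eg⁰: CFSE = -0.8 × 10525 = -8420 cm⁻¹.
Tetrahedral: e² t₂⁰, CFSE = 2(−0.6) + 0(+0.4) = -1.2Δₜ = -1.2 × (4/9) × 10525 = -5613 cm⁻¹.
OSPE = CFSE(oct) − CFSE(tet) = -8420 − (-5613) = -2807 cm⁻¹.

-2807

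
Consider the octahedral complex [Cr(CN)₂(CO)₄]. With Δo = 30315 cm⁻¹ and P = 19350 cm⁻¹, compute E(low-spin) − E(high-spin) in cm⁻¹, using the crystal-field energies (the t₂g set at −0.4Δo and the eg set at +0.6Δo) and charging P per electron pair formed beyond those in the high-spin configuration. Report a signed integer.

Ligand charges: 2×(-1) from CN⁻ and 4×(+0) from CO sum to -2; with overall charge +0, Cr is +2.
Cr is in group 6, so Cr²⁺ is d⁴ (6 − 2 = 4).
In the high-spin limit (t₂g³ eg¹) the orbital term is -0.6Δo = -18189 cm⁻¹, with no excess pairing.
Low-spin t₂g⁴ eg⁰ gives -1.6Δo = -48504 cm⁻¹, but forming 1 extra pair costs 1P = 19350 cm⁻¹, so E(LS) = -48504 + 19350 = -29154 cm⁻¹.
E(LS) − E(HS) = -29154 − (-18189) = -10965 cm⁻¹.

-10965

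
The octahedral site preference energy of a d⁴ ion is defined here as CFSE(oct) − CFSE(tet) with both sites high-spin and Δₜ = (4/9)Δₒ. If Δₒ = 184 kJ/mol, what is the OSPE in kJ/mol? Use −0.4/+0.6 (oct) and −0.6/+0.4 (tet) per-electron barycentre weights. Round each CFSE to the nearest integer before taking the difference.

-77

In an octahedral site d⁴ (HS) is t₂g³ eg¹, giving CFSE(oct) = -0.6Δₒ = -110 kJ/mol.
Tetrahedral: e² t₂², CFSE = 2(−0.6) + 2(+0.4) = -0.4Δₜ = -0.4 × (4/9) × 184 = -33 kJ/mol.
OSPE = CFSE(oct) − CFSE(tet) = -110 − (-33) = -77 kJ/mol.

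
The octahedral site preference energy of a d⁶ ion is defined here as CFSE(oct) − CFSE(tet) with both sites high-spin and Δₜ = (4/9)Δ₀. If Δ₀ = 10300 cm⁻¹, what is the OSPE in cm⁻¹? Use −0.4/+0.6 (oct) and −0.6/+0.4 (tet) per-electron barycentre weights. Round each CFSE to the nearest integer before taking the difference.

In an octahedral site d⁶ (HS) is t₂g⁴ eg², giving CFSE(oct) = -0.4Δ₀ = -4120 cm⁻¹.
In a tetrahedral site the filling is e³ t₂³: CFSE(tet) = -0.6Δₜ = -0.6 × (4/9)(10300) = -2747 cm⁻¹.
Subtracting, OSPE = -4120 − (-2747) = -1373 cm⁻¹.

-1373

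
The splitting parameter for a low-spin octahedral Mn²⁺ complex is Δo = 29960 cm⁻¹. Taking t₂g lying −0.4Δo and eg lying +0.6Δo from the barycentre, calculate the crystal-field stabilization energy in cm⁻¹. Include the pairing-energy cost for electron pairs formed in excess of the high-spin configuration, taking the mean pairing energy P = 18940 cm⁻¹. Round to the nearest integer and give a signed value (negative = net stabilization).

Mn sits in group 7; removing 2 electrons leaves Mn²⁺ with 7 − 2 = 5 d electrons.
Configuration: t₂g⁵ eg⁰.
Orbital CFSE = 5(-0.4) + 0(0.6) = -2.0Δo = -2.0 × 29960 = -59920 cm⁻¹.
Relative to high-spin t₂g³ eg² (0 paired), the low-spin configuration has 2 additional pairs, contributing +2 × 18940 = +37880 cm⁻¹.
Net CFSE = -59920 + 37880 = -22040 cm⁻¹.

-22040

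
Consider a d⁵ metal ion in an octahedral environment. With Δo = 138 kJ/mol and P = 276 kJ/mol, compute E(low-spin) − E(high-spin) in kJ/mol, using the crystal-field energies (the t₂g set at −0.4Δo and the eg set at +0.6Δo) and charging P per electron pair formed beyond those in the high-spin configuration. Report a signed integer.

276

In the high-spin limit (t₂g³ eg²) the orbital term is 0.0Δo = 0 kJ/mol, with no excess pairing.
Low-spin t₂g⁵ eg⁰ gives -2.0Δo = -276 kJ/mol, but forming 2 extra pairs costs 2P = 552 kJ/mol, so E(LS) = -276 + 552 = 276 kJ/mol.
E(LS) − E(HS) = 276 − (0) = 276 kJ/mol.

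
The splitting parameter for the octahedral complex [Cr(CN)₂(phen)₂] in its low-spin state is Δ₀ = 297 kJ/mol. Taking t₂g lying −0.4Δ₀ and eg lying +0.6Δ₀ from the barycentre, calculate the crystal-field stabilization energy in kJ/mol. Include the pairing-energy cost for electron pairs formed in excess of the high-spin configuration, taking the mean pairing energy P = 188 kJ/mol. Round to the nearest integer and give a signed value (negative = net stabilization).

Ligand charges: 2×(-1) from CN⁻ and 2×(+0) from phen sum to -2; with overall charge +0, Cr is +2.
Cr²⁺: group 6, so d-count = 6 − 2 = 4.
The d⁴ electrons fill as t₂g⁴ eg⁰.
The orbital stabilization is -1.6Δ₀ = -1.6 × 297 = -475 kJ/mol.
Pairing penalty: 1 pair vs 0 in the high-spin reference → 1 extra × P = 188 kJ/mol.
Net CFSE = -475 + 188 = -287 kJ/mol.

-287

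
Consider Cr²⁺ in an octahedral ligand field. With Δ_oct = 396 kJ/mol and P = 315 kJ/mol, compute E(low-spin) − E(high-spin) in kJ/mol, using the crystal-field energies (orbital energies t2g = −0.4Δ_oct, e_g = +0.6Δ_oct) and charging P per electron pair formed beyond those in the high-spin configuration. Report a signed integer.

Group 6 minus oxidation state +2 gives a d⁴ configuration for Cr²⁺.
High-spin: t2g^3 e_g^1, CFSE = -0.6Δ_oct = -238 kJ/mol.
Low-spin: t2g^4 e_g^0, orbital CFSE = -1.6Δ_oct = -634 kJ/mol; plus 1 excess pair × P = +315 kJ/mol; total -319 kJ/mol.
E(LS) − E(HS) = -319 − (-238) = -81 kJ/mol.

-81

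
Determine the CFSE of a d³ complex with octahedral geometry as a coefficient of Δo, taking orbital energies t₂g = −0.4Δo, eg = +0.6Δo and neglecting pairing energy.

Configuration: t₂g³ eg⁰.
CFSE = 3(-0.4Δo) + 0(0.6Δo) = -1.2Δo + 0.0Δo = -1.2Δo.

-1.2 Δo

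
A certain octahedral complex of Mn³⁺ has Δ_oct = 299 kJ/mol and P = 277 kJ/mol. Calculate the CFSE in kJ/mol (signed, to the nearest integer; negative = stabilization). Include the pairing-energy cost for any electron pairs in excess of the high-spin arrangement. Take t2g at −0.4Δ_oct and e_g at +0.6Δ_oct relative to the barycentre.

Group 7 minus oxidation state +3 gives a d⁴ configuration for Mn³⁺.
Since Δ_oct = 299 kJ/mol > P = 277 kJ/mol, the complex adopts the low-spin configuration.
That gives t2g^4 e_g^0.
Orbital CFSE = -1.6Δ_oct = -1.6 × 299 = -478 kJ/mol.
Excess pairs vs high-spin: 1 − 0 = 1; pairing cost = +277 kJ/mol.
Net CFSE = -478 + 277 = -201 kJ/mol.

-201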